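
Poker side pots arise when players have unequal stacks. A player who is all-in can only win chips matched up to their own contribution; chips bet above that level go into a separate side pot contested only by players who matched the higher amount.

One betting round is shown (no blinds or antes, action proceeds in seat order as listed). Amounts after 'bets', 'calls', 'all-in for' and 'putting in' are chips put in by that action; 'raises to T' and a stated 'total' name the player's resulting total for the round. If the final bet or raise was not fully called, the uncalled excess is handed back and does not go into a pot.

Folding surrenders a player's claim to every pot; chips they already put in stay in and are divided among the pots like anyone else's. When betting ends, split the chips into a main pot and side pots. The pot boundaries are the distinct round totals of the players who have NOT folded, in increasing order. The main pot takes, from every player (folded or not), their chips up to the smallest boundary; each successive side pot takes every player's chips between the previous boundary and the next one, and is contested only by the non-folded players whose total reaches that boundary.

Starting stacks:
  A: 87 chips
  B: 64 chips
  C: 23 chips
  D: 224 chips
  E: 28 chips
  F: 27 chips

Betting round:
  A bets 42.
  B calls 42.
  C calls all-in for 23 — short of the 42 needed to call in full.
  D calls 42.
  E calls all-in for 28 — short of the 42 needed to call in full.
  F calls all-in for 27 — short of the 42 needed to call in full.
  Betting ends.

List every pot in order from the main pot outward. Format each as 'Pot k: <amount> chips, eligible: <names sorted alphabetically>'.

Contributions: A=42, B=42, C=23, D=42, E=28, F=27
Pot levels (distinct totals of non-folded players): 23, 27, 28, 42
Layer 1-23: 23 each from A, B, C, D, E, F = 23*6 = 138 chips; eligible A, B, C, D, E, F
Layer 24-27: 4 each from A, B, D, E, F = 4*5 = 20 chips; eligible A, B, D, E, F
Layer 28-28: 1 each from A, B, D, E = 1*4 = 4 chips; eligible A, B, D, E
Layer 29-42: 14 each from A, B, D = 14*3 = 42 chips; eligible A, B, D

Pot 1: 138 chips, eligible: A, B, C, D, E, F
Pot 2: 20 chips, eligible: A, B, D, E, F
Pot 3: 4 chips, eligible: A, B, D, E
Pot 4: 42 chips, eligible: A, B, D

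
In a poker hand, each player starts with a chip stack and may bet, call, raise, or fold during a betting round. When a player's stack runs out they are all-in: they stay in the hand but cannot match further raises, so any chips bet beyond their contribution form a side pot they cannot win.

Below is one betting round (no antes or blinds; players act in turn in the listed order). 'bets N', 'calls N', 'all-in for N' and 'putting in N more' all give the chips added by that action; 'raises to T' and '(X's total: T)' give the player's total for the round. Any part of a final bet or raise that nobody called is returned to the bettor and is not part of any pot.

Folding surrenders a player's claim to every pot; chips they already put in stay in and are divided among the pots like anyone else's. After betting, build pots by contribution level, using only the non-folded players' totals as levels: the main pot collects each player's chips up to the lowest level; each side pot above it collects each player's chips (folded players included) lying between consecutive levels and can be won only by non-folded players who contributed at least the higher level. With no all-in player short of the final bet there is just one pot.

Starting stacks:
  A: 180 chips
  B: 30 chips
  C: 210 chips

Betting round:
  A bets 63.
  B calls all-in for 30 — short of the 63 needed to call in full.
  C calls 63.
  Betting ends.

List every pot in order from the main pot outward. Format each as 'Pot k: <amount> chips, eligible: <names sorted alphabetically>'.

Pot 1: 90 chips, eligible: A, B, C
Pot 2: 66 chips, eligible: A, C

Derivation:
Contributions: A=63, B=30, C=63
Pot levels (distinct totals of non-folded players): 30, 63
Layer 1-30: 30 each from A, B, C = 30*3 = 90 chips; eligible A, B, C
Layer 31-63: 33 each from A, C = 33*2 = 66 chips; eligible A, C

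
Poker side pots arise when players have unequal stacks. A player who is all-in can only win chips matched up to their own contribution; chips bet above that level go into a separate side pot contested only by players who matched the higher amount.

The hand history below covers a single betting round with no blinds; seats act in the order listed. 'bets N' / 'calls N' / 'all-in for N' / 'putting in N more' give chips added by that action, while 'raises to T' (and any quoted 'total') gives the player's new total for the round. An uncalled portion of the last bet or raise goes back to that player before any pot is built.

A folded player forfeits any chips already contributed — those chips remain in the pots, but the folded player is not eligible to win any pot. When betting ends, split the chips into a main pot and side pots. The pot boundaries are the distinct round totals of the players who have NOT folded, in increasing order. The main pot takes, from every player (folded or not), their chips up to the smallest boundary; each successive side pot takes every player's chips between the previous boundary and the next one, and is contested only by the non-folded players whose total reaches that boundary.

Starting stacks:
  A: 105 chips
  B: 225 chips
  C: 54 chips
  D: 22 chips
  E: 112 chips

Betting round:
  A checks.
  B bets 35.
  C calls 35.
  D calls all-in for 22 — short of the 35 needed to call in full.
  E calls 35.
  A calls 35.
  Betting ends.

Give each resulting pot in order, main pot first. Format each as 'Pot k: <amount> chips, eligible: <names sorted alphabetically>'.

Pot 1: 110 chips, eligible: A, B, C, D, E
Pot 2: 52 chips, eligible: A, B, C, E

Derivation:
Contributions: A=35, B=35, C=35, D=22, E=35
Pot levels (distinct totals of non-folded players): 22, 35
Layer 1-22: 22 each from A, B, C, D, E = 22*5 = 110 chips; eligible A, B, C, D, E
Layer 23-35: 13 each from A, B, C, E = 13*4 = 52 chips; eligible A, B, C, E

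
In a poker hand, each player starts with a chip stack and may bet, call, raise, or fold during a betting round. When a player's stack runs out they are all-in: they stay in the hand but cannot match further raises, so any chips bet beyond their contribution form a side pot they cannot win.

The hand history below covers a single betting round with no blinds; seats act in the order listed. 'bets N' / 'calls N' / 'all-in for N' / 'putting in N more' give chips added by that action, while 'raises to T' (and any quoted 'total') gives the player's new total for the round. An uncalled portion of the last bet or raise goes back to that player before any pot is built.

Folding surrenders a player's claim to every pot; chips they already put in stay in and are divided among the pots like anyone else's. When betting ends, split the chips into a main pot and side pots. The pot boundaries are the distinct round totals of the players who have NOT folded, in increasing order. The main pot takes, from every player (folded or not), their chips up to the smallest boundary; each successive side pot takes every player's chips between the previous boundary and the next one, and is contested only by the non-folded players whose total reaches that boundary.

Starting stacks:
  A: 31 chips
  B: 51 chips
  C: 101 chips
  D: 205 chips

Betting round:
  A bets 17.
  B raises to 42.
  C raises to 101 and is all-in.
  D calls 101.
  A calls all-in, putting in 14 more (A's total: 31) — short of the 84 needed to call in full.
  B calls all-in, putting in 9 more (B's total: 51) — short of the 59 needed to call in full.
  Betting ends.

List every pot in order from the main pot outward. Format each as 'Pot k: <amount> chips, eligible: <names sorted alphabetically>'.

Contributions: A=31, B=51, C=101, D=101
Pot levels (distinct totals of non-folded players): 31, 51, 101
Layer 1-31: 31 each from A, B, C, D = 31*4 = 124 chips; eligible A, B, C, D
Layer 32-51: 20 each from B, C, D = 20*3 = 60 chips; eligible B, C, D
Layer 52-101: 50 each from C, D = 50*2 = 100 chips; eligible C, D

Pot 1: 124 chips, eligible: A, B, C, D
Pot 2: 60 chips, eligible: B, C, D
Pot 3: 100 chips, eligible: C, D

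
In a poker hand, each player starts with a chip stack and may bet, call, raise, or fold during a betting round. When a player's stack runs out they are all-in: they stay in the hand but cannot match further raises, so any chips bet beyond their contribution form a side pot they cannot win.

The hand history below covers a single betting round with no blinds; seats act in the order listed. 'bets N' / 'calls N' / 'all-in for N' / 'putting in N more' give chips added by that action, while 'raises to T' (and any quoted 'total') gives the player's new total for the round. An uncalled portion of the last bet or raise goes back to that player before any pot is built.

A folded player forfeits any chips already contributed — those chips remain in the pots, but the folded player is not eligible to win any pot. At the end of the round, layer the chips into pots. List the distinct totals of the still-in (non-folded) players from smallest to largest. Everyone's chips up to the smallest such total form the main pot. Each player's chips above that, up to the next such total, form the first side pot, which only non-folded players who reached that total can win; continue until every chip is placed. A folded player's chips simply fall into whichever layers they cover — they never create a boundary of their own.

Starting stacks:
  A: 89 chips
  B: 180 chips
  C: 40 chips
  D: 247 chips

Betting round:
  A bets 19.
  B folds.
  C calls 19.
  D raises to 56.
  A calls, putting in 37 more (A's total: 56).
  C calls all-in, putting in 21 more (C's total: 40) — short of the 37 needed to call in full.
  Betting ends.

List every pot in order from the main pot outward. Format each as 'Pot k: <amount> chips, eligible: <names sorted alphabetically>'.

Contributions: A=56, C=40, D=56
Folded: B
Pot levels (distinct totals of non-folded players): 40, 56
Layer 1-40: 40 each from A, C, D = 40*3 = 120 chips; eligible A, C, D
Layer 41-56: 16 each from A, D = 16*2 = 32 chips; eligible A, D

Pot 1: 120 chips, eligible: A, C, D
Pot 2: 32 chips, eligible: A, D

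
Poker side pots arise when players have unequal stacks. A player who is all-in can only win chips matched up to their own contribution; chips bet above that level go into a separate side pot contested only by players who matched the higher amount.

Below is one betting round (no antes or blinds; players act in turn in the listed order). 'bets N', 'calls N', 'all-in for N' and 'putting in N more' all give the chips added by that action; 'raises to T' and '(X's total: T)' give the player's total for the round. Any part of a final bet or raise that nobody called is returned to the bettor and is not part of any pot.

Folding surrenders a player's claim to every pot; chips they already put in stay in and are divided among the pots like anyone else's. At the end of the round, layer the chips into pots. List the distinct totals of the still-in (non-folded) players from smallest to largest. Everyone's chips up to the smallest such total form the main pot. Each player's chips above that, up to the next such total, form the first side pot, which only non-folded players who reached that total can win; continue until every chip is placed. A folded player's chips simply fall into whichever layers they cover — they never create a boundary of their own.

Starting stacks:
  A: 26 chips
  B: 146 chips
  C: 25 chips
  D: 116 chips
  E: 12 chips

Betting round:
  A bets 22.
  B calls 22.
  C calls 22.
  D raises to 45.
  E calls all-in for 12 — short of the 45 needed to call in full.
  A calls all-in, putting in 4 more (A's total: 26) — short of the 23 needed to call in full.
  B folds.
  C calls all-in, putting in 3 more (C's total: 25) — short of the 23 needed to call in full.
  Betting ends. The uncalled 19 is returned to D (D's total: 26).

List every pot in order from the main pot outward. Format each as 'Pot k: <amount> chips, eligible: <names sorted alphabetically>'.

Contributions (after 19 returned to D): A=26, B=22, C=25, D=26, E=12
Folded: B
Pot levels (distinct totals of non-folded players): 12, 25, 26
Layer 1-12: 12 each from A, B, C, D, E = 12*5 = 60 chips; eligible A, C, D, E
Layer 13-25: A 13 + B 10 + C 13 + D 13 = 49 chips; eligible A, C, D
Layer 26-26: 1 each from A, D = 1*2 = 2 chips; eligible A, D

Pot 1: 60 chips, eligible: A, C, D, E
Pot 2: 49 chips, eligible: A, C, D
Pot 3: 2 chips, eligible: A, D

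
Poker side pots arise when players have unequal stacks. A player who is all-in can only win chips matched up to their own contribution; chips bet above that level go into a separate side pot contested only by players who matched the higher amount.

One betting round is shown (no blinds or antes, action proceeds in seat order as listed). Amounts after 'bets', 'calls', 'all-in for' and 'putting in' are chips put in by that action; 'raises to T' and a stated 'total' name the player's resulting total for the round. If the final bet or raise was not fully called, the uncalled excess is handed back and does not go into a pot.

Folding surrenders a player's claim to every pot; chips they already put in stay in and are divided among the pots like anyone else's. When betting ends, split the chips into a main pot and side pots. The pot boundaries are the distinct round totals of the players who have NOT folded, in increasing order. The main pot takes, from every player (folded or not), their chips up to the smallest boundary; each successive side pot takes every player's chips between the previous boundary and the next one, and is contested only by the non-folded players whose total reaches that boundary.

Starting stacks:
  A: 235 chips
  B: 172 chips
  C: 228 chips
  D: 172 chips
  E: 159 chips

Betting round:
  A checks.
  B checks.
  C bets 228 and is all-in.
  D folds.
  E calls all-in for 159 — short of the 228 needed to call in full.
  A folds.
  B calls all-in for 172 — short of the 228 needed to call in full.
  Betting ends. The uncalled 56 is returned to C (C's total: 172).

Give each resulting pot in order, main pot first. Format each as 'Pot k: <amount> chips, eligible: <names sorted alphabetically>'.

Contributions (after 56 returned to C): B=172, C=172, E=159
Folded: A, D
Pot levels (distinct totals of non-folded players): 159, 172
Layer 1-159: 159 each from B, C, E = 159*3 = 477 chips; eligible B, C, E
Layer 160-172: 13 each from B, C = 13*2 = 26 chips; eligible B, C

Pot 1: 477 chips, eligible: B, C, E
Pot 2: 26 chips, eligible: B, C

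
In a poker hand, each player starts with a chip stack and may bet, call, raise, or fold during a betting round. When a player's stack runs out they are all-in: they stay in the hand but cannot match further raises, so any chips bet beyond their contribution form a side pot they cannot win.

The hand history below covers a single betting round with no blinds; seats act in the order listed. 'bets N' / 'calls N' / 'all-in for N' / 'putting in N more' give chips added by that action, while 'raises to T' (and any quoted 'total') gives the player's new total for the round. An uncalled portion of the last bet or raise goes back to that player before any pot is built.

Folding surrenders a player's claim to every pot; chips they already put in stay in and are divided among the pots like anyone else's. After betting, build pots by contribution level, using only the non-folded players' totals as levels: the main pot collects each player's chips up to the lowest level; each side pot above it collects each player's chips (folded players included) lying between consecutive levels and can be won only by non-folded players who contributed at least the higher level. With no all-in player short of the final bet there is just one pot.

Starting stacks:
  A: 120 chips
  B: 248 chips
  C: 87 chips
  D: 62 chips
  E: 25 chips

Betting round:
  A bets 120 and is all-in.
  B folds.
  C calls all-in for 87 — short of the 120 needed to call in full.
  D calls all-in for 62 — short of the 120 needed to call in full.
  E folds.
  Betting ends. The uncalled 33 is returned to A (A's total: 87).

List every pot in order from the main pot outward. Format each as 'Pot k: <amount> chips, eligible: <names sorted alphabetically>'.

Contributions (after 33 returned to A): A=87, C=87, D=62
Folded: B, E
Pot levels (distinct totals of non-folded players): 62, 87
Layer 1-62: 62 each from A, C, D = 62*3 = 186 chips; eligible A, C, D
Layer 63-87: 25 each from A, C = 25*2 = 50 chips; eligible A, C

Pot 1: 186 chips, eligible: A, C, D
Pot 2: 50 chips, eligible: A, C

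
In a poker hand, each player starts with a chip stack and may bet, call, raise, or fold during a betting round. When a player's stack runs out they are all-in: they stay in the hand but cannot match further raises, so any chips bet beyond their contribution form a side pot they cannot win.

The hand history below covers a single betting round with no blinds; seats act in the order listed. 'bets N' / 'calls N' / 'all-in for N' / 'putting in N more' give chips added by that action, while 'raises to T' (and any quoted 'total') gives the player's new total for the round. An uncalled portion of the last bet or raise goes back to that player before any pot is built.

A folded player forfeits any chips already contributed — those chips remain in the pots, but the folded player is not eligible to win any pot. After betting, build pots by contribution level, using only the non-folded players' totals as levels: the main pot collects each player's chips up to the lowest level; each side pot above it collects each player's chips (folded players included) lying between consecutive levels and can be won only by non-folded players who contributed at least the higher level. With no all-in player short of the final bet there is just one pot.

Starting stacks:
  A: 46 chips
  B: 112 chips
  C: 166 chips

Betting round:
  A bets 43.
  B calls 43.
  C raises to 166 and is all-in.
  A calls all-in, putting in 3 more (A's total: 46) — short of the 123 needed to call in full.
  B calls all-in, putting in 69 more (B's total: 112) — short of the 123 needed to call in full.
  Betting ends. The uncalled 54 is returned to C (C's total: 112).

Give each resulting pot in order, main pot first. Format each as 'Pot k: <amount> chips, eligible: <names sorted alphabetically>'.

Pot 1: 138 chips, eligible: A, B, C
Pot 2: 132 chips, eligible: B, C

Derivation:
Contributions (after 54 returned to C): A=46, B=112, C=112
Pot levels (distinct totals of non-folded players): 46, 112
Layer 1-46: 46 each from A, B, C = 46*3 = 138 chips; eligible A, B, C
Layer 47-112: 66 each from B, C = 66*2 = 132 chips; eligible B, C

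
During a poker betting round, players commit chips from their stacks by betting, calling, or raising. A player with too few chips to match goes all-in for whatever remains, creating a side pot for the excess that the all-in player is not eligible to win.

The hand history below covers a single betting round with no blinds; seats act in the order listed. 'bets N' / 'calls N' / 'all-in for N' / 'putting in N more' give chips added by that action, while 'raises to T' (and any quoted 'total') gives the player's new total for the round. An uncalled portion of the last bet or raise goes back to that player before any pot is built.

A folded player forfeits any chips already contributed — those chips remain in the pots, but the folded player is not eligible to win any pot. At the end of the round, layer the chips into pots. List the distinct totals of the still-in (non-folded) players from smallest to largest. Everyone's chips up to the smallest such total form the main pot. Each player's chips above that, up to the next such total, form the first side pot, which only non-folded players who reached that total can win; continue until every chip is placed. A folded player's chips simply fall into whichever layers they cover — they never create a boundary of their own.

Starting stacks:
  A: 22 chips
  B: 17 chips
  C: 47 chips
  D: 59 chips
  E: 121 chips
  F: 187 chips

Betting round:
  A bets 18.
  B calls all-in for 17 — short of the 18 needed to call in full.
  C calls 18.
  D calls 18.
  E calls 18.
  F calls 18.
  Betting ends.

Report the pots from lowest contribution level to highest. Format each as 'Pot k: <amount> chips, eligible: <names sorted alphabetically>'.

Contributions: A=18, B=17, C=18, D=18, E=18, F=18
Pot levels (distinct totals of non-folded players): 17, 18
Layer 1-17: 17 each from A, B, C, D, E, F = 17*6 = 102 chips; eligible A, B, C, D, E, F
Layer 18-18: 1 each from A, C, D, E, F = 1*5 = 5 chips; eligible A, C, D, E, F

Pot 1: 102 chips, eligible: A, B, C, D, E, F
Pot 2: 5 chips, eligible: A, C, D, E, F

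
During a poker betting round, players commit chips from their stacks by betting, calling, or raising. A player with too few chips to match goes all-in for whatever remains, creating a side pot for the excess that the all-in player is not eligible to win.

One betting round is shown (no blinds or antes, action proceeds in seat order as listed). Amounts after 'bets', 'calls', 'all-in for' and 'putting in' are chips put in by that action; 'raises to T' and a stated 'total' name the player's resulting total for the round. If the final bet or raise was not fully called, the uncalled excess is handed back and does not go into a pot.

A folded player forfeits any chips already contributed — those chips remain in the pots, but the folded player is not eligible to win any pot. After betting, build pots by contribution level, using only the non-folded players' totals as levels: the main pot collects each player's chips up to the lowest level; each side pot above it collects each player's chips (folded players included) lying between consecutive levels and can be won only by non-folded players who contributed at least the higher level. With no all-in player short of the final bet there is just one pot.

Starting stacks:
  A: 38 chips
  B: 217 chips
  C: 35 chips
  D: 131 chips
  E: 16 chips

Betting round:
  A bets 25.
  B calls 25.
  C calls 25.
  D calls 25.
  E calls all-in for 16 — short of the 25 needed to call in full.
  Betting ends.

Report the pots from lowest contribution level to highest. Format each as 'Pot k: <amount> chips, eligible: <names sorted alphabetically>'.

Contributions: A=25, B=25, C=25, D=25, E=16
Pot levels (distinct totals of non-folded players): 16, 25
Layer 1-16: 16 each from A, B, C, D, E = 16*5 = 80 chips; eligible A, B, C, D, E
Layer 17-25: 9 each from A, B, C, D = 9*4 = 36 chips; eligible A, B, C, D

Pot 1: 80 chips, eligible: A, B, C, D, E
Pot 2: 36 chips, eligible: A, B, C, D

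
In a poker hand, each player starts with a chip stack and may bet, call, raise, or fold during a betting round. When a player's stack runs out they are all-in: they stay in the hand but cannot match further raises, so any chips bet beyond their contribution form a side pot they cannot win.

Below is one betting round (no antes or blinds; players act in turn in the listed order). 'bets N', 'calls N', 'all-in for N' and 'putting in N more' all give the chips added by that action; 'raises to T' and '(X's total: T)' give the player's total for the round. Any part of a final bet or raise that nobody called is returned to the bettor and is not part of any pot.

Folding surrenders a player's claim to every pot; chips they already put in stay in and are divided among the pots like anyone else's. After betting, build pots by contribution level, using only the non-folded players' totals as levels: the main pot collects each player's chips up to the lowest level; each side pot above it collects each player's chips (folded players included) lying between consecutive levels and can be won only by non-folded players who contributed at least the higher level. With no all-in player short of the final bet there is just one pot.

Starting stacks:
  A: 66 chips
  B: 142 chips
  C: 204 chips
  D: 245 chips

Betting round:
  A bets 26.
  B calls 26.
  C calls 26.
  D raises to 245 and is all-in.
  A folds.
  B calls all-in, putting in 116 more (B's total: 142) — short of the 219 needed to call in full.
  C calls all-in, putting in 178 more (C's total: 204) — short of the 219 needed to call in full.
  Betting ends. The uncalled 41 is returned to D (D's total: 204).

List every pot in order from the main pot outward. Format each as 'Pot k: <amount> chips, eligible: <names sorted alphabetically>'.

Pot 1: 452 chips, eligible: B, C, D
Pot 2: 124 chips, eligible: C, D

Derivation:
Contributions (after 41 returned to D): A=26, B=142, C=204, D=204
Folded: A
Pot levels (distinct totals of non-folded players): 142, 204
Layer 1-142: A 26 + B 142 + C 142 + D 142 = 452 chips; eligible B, C, D
Layer 143-204: 62 each from C, D = 62*2 = 124 chips; eligible C, D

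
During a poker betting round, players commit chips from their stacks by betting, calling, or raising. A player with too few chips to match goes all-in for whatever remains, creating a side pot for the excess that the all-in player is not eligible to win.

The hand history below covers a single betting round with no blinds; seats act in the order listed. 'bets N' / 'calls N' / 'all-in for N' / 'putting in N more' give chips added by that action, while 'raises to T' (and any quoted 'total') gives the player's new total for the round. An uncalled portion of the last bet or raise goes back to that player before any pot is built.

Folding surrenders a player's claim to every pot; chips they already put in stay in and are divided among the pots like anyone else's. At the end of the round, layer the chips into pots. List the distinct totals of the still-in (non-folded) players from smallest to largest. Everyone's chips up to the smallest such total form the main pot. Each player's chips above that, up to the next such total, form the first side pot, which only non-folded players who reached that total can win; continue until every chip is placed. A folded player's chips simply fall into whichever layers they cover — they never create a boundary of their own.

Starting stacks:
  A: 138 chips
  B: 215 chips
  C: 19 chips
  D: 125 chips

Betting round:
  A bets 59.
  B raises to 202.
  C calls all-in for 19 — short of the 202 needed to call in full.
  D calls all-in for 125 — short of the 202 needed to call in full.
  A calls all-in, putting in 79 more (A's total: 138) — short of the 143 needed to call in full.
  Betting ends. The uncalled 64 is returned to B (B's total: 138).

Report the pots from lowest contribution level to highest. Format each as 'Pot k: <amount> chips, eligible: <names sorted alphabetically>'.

Contributions (after 64 returned to B): A=138, B=138, C=19, D=125
Pot levels (distinct totals of non-folded players): 19, 125, 138
Layer 1-19: 19 each from A, B, C, D = 19*4 = 76 chips; eligible A, B, C, D
Layer 20-125: 106 each from A, B, D = 106*3 = 318 chips; eligible A, B, D
Layer 126-138: 13 each from A, B = 13*2 = 26 chips; eligible A, B

Pot 1: 76 chips, eligible: A, B, C, D
Pot 2: 318 chips, eligible: A, B, D
Pot 3: 26 chips, eligible: A, B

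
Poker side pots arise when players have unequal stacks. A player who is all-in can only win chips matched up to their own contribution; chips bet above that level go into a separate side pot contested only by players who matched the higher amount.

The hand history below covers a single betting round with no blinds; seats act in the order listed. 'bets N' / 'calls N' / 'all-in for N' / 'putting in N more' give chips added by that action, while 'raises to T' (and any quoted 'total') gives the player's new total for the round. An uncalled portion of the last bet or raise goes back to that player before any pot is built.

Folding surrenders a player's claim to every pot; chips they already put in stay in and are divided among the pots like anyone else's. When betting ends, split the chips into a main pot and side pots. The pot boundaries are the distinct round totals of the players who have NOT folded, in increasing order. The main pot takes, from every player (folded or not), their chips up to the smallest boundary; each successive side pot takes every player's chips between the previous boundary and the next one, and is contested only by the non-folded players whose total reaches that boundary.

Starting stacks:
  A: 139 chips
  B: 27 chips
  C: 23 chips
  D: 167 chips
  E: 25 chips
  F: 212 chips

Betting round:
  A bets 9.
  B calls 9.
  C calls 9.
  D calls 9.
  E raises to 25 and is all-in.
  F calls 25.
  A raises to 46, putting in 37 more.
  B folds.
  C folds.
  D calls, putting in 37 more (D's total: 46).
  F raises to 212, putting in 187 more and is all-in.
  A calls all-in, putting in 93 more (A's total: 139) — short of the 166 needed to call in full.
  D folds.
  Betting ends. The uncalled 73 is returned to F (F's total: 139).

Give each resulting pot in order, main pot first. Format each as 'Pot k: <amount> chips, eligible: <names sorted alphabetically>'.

Contributions (after 73 returned to F): A=139, B=9, C=9, D=46, E=25, F=139
Folded: B, C, D
Pot levels (distinct totals of non-folded players): 25, 139
Layer 1-25: A 25 + B 9 + C 9 + D 25 + E 25 + F 25 = 118 chips; eligible A, E, F
Layer 26-139: A 114 + D 21 + F 114 = 249 chips; eligible A, F

Pot 1: 118 chips, eligible: A, E, F
Pot 2: 249 chips, eligible: A, F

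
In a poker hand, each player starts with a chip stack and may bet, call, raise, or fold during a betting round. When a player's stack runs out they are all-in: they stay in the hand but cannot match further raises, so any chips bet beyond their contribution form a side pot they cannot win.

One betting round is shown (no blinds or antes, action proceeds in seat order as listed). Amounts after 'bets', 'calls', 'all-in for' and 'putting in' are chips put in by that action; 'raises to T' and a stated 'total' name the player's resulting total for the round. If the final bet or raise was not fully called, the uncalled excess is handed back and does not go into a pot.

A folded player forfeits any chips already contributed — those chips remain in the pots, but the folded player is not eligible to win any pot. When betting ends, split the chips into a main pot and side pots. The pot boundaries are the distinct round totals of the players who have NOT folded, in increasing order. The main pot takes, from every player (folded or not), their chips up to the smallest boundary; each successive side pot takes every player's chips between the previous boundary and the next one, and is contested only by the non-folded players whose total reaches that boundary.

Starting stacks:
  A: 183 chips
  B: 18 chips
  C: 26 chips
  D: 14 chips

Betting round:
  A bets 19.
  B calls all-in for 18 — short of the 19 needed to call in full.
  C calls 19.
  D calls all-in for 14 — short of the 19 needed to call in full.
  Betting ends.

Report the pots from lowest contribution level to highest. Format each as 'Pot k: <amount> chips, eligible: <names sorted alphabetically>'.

Pot 1: 56 chips, eligible: A, B, C, D
Pot 2: 12 chips, eligible: A, B, C
Pot 3: 2 chips, eligible: A, C

Derivation:
Contributions: A=19, B=18, C=19, D=14
Pot levels (distinct totals of non-folded players): 14, 18, 19
Layer 1-14: 14 each from A, B, C, D = 14*4 = 56 chips; eligible A, B, C, D
Layer 15-18: 4 each from A, B, C = 4*3 = 12 chips; eligible A, B, C
Layer 19-19: 1 each from A, C = 1*2 = 2 chips; eligible A, C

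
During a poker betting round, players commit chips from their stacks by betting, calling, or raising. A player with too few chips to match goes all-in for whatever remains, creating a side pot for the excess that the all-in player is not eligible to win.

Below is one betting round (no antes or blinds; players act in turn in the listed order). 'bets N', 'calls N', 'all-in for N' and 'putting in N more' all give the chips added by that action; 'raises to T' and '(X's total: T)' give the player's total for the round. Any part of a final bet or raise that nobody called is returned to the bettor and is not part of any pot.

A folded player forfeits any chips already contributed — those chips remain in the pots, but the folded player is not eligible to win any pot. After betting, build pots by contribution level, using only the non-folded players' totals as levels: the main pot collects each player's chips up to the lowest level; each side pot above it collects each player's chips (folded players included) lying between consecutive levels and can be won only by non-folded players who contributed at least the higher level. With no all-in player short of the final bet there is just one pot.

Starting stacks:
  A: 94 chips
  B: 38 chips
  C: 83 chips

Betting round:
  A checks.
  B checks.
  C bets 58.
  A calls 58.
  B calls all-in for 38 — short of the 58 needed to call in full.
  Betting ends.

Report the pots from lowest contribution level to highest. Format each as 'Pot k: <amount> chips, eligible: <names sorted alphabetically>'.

Contributions: A=58, B=38, C=58
Pot levels (distinct totals of non-folded players): 38, 58
Layer 1-38: 38 each from A, B, C = 38*3 = 114 chips; eligible A, B, C
Layer 39-58: 20 each from A, C = 20*2 = 40 chips; eligible A, C

Pot 1: 114 chips, eligible: A, B, C
Pot 2: 40 chips, eligible: A, C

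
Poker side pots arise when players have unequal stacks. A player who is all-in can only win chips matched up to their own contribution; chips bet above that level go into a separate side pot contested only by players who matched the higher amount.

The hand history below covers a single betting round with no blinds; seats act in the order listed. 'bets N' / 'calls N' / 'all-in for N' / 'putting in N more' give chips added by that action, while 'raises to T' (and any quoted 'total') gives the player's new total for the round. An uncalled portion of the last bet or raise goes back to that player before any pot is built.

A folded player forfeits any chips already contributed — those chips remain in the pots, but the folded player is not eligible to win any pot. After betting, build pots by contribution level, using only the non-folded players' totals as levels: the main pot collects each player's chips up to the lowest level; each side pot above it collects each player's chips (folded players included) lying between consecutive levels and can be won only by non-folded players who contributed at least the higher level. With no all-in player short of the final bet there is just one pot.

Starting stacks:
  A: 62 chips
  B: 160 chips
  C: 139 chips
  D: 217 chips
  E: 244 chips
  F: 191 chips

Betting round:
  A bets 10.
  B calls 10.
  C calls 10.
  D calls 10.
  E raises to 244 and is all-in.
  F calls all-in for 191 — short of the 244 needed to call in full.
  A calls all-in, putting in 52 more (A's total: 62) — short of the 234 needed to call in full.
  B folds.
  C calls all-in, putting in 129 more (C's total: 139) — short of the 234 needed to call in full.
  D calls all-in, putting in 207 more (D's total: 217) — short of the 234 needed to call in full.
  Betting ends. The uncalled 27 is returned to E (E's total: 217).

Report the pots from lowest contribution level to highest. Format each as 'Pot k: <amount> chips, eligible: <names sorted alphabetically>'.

Pot 1: 320 chips, eligible: A, C, D, E, F
Pot 2: 308 chips, eligible: C, D, E, F
Pot 3: 156 chips, eligible: D, E, F
Pot 4: 52 chips, eligible: D, E

Derivation:
Contributions (after 27 returned to E): A=62, B=10, C=139, D=217, E=217, F=191
Folded: B
Pot levels (distinct totals of non-folded players): 62, 139, 191, 217
Layer 1-62: A 62 + B 10 + C 62 + D 62 + E 62 + F 62 = 320 chips; eligible A, C, D, E, F
Layer 63-139: 77 each from C, D, E, F = 77*4 = 308 chips; eligible C, D, E, F
Layer 140-191: 52 each from D, E, F = 52*3 = 156 chips; eligible D, E, F
Layer 192-217: 26 each from D, E = 26*2 = 52 chips; eligible D, E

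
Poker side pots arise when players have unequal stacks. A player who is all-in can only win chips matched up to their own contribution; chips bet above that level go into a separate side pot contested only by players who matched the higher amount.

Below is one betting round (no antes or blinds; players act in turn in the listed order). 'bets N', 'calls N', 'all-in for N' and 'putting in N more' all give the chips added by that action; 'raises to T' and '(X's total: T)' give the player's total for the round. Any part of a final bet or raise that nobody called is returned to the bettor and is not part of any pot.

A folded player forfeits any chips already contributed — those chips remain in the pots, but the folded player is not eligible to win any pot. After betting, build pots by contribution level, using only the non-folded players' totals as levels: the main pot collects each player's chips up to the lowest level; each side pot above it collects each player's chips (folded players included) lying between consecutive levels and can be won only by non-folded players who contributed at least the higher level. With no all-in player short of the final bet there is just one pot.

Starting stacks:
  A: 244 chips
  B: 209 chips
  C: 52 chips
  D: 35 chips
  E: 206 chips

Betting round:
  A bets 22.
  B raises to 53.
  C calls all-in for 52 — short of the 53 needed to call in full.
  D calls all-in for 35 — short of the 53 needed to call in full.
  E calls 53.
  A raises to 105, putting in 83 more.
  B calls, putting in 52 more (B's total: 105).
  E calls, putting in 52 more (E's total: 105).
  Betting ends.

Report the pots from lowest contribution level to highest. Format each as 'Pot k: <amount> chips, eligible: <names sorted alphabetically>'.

Contributions: A=105, B=105, C=52, D=35, E=105
Pot levels (distinct totals of non-folded players): 35, 52, 105
Layer 1-35: 35 each from A, B, C, D, E = 35*5 = 175 chips; eligible A, B, C, D, E
Layer 36-52: 17 each from A, B, C, E = 17*4 = 68 chips; eligible A, B, C, E
Layer 53-105: 53 each from A, B, E = 53*3 = 159 chips; eligible A, B, E

Pot 1: 175 chips, eligible: A, B, C, D, E
Pot 2: 68 chips, eligible: A, B, C, E
Pot 3: 159 chips, eligible: A, B, E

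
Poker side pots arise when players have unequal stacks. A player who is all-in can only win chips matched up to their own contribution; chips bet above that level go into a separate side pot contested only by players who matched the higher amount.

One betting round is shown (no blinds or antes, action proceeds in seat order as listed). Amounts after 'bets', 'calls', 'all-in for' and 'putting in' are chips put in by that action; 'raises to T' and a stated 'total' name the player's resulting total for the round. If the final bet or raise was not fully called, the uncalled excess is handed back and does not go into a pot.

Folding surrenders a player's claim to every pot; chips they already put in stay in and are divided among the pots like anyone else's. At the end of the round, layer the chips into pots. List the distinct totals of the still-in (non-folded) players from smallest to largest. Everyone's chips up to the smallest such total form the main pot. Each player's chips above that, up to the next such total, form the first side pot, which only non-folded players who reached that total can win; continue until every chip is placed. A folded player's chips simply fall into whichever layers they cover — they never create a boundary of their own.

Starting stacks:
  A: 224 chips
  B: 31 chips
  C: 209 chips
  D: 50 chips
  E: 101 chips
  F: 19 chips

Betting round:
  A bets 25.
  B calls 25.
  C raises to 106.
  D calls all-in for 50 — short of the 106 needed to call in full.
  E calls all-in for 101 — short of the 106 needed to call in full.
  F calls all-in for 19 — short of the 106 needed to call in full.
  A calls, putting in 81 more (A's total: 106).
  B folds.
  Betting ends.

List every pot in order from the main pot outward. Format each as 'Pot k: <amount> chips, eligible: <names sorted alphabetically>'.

Pot 1: 114 chips, eligible: A, C, D, E, F
Pot 2: 130 chips, eligible: A, C, D, E
Pot 3: 153 chips, eligible: A, C, E
Pot 4: 10 chips, eligible: A, C

Derivation:
Contributions: A=106, B=25, C=106, D=50, E=101, F=19
Folded: B
Pot levels (distinct totals of non-folded players): 19, 50, 101, 106
Layer 1-19: 19 each from A, B, C, D, E, F = 19*6 = 114 chips; eligible A, C, D, E, F
Layer 20-50: A 31 + B 6 + C 31 + D 31 + E 31 = 130 chips; eligible A, C, D, E
Layer 51-101: 51 each from A, C, E = 51*3 = 153 chips; eligible A, C, E
Layer 102-106: 5 each from A, C = 5*2 = 10 chips; eligible A, C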